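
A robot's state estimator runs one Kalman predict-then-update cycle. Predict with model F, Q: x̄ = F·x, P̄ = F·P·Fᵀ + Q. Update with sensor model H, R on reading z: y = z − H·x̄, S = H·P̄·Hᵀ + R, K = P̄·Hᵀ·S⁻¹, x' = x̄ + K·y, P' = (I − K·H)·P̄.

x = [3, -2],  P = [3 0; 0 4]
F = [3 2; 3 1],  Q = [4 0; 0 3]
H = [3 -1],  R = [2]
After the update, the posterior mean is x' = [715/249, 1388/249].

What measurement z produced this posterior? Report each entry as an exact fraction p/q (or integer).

x̄ = F·x = [5, 7]
P̄ = F·P·Fᵀ + Q = [47 35; 35 34]
S = H·P̄·Hᵀ + R = [249]
K = P̄·Hᵀ·S⁻¹ = [106/249; 71/249]
x' − x̄ = [-530/249, -355/249] = K·y
y = (KᵀK)⁻¹·Kᵀ·(x' − x̄) = [-5]
z = y + H·x̄ = [-5] + [8] = [3]

z = [3]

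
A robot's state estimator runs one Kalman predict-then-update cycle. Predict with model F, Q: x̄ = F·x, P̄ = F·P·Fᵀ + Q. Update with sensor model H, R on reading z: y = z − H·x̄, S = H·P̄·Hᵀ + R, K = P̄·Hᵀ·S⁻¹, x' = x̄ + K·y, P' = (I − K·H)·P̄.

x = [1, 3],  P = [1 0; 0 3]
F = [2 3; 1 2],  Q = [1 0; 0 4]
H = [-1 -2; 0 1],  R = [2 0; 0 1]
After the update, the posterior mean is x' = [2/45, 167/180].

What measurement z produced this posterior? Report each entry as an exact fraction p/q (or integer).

z = [-1, 2]

x̄ = F·x = [11, 7]
P̄ = F·P·Fᵀ + Q = [32 20; 20 17]
S = H·P̄·Hᵀ + R = [182 -54; -54 18]
K = P̄·Hᵀ·S⁻¹ = [-3/5 -31/45; -3/20 89/180]
x' − x̄ = [-493/45, -1093/180] = K·y
y = (KᵀK)⁻¹·Kᵀ·(x' − x̄) = [24, -5]
z = y + H·x̄ = [24, -5] + [-25, 7] = [-1, 2]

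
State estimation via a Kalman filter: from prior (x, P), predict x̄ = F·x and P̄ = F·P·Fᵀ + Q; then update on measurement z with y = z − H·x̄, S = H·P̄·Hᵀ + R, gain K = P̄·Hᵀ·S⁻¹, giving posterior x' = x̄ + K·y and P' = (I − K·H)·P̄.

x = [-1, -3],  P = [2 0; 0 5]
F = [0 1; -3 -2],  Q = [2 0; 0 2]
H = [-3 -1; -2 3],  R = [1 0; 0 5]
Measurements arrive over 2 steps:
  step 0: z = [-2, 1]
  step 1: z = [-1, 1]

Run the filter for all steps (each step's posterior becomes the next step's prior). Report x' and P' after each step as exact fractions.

step 0: x̄ = F·x = [-3, 9]
step 0: P̄ = F·P·Fᵀ + Q = [7 -10; -10 40]
step 0: y = z − H·x̄ = [-2, -32]
step 0: S = H·P̄·Hᵀ + R = [44 -8; -8 513]
step 0: K = P̄·Hᵀ·S⁻¹ = [-5995/22508 -506/5627; -2005/11254 1520/5627]
step 0: x' = x̄ + K·y = [4617/11254, 4008/5627]
step 0: P' = (I − K·H)·P̄ = [2555/22508 -835/11254; -835/11254 2255/5627]
step 1: x̄ = F·x = [4008/5627, -29883/11254]
step 1: P̄ = F·P·Fᵀ + Q = [13509/5627 -6515/11254; -6515/11254 84051/22508]
step 1: y = z − H·x̄ = [-17089/11254, 116935/11254]
step 1: S = H·P̄·Hᵀ + R = [514703/22508 163273/22508; 163273/22508 1241503/22508]
step 1: K = P̄·Hᵀ·S⁻¹ = [-447211/1700360 -142739/1700360; -4498129/27205760 6688199/27205760]
step 1: x' = x̄ + K·y = [407081/1700360, 4084179/27205760]
step 1: P' = (I − K·H)·P̄ = [23356/212545 -113333/1700360; -113333/1700360 9938113/27205760]

step 0: x' = [4617/11254, 4008/5627], P' = [2555/22508 -835/11254; -835/11254 2255/5627]
step 1: x' = [407081/1700360, 4084179/27205760], P' = [23356/212545 -113333/1700360; -113333/1700360 9938113/27205760]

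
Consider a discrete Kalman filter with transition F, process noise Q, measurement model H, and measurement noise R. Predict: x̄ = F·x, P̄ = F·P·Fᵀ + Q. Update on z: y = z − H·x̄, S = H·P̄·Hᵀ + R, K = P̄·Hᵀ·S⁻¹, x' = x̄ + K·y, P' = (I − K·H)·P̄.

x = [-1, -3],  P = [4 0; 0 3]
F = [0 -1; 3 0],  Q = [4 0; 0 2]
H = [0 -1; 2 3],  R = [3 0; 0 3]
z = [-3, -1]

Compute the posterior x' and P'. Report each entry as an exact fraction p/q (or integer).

x̄ = F·x = [3, -3]
P̄ = F·P·Fᵀ + Q = [7 0; 0 38]
y = z − H·x̄ = [-6, 2]
S = H·P̄·Hᵀ + R = [41 -114; -114 373]
K = P̄·Hᵀ·S⁻¹ = [1596/2297 574/2297; -1178/2297 342/2297]
x' = x̄ + K·y = [-1537/2297, 861/2297]
P' = (I − K·H)·P̄ = [8043/2297 -4788/2297; -4788/2297 3534/2297]

x' = [-1537/2297, 861/2297]
P' = [8043/2297 -4788/2297; -4788/2297 3534/2297]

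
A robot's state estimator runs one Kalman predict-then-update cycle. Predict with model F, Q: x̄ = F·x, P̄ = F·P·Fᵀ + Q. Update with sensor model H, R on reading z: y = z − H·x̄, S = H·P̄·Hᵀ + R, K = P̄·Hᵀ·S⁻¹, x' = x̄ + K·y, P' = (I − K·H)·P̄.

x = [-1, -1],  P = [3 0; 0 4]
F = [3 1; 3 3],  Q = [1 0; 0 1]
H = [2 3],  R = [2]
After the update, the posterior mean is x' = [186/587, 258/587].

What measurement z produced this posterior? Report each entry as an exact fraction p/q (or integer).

z = [2]

x̄ = F·x = [-4, -6]
P̄ = F·P·Fᵀ + Q = [32 39; 39 64]
S = H·P̄·Hᵀ + R = [1174]
K = P̄·Hᵀ·S⁻¹ = [181/1174; 135/587]
x' − x̄ = [2534/587, 3780/587] = K·y
y = (KᵀK)⁻¹·Kᵀ·(x' − x̄) = [28]
z = y + H·x̄ = [28] + [-26] = [2]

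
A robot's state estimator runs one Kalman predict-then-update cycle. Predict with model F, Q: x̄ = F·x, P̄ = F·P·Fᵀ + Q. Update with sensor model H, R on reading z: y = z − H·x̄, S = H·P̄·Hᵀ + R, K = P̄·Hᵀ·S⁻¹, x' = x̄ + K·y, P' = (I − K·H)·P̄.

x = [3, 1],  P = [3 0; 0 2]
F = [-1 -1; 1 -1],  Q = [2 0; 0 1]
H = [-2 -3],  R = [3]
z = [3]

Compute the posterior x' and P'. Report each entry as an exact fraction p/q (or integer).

x' = [-303/73, 130/73]
P' = [390/73 -249/73; -249/73 182/73]

x̄ = F·x = [-4, 2]
P̄ = F·P·Fᵀ + Q = [7 -1; -1 6]
y = z − H·x̄ = [1]
S = H·P̄·Hᵀ + R = [73]
K = P̄·Hᵀ·S⁻¹ = [-11/73; -16/73]
x' = x̄ + K·y = [-303/73, 130/73]
P' = (I − K·H)·P̄ = [390/73 -249/73; -249/73 182/73]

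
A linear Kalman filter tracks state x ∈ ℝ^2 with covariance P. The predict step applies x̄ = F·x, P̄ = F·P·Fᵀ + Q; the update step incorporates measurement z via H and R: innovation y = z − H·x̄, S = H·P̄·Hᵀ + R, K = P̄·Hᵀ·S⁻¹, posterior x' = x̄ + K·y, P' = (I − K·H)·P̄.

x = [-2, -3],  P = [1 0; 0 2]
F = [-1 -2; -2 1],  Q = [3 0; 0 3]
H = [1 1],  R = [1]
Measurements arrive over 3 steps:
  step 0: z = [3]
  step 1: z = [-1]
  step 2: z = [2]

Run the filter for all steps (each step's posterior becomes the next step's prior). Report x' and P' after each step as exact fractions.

step 0: x' = [14/3, -4/3], P' = [58/9 -53/9; -53/9 113/18]
step 1: x' = [-2624/647, 1767/647], P' = [6395/647 -6509/647; -6509/647 7252/647]
step 2: x' = [1489/1442, 17053/15141], P' = [2563/206 -9207/721; -9207/721 213131/15141]

step 0: x̄ = F·x = [8, 1]
step 0: P̄ = F·P·Fᵀ + Q = [12 -2; -2 9]
step 0: y = z − H·x̄ = [-6]
step 0: S = H·P̄·Hᵀ + R = [18]
step 0: K = P̄·Hᵀ·S⁻¹ = [5/9; 7/18]
step 0: x' = x̄ + K·y = [14/3, -4/3]
step 0: P' = (I − K·H)·P̄ = [58/9 -53/9; -53/9 113/18]
step 1: x̄ = F·x = [-2, -32/3]
step 1: P̄ = F·P·Fᵀ + Q = [11 -52/3; -52/3 1055/18]
step 1: y = z − H·x̄ = [35/3]
step 1: S = H·P̄·Hᵀ + R = [647/18]
step 1: K = P̄·Hᵀ·S⁻¹ = [-114/647; 743/647]
step 1: x' = x̄ + K·y = [-2624/647, 1767/647]
step 1: P' = (I − K·H)·P̄ = [6395/647 -6509/647; -6509/647 7252/647]
step 2: x̄ = F·x = [-910/647, 7015/647]
step 2: P̄ = F·P·Fᵀ + Q = [11308/647 -21241/647; -21241/647 60809/647]
step 2: y = z − H·x̄ = [-4811/647]
step 2: S = H·P̄·Hᵀ + R = [30282/647]
step 2: K = P̄·Hᵀ·S⁻¹ = [-473/1442; 19784/15141]
step 2: x' = x̄ + K·y = [1489/1442, 17053/15141]
step 2: P' = (I − K·H)·P̄ = [2563/206 -9207/721; -9207/721 213131/15141]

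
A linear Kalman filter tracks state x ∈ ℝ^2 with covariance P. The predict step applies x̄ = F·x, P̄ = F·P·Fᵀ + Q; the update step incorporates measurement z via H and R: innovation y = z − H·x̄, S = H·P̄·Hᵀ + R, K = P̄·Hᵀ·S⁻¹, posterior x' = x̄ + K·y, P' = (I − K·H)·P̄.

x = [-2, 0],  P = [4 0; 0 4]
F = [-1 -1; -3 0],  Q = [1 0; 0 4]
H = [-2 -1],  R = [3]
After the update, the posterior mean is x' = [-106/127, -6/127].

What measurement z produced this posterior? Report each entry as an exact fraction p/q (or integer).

z = [2]

x̄ = F·x = [2, 6]
P̄ = F·P·Fᵀ + Q = [9 12; 12 40]
S = H·P̄·Hᵀ + R = [127]
K = P̄·Hᵀ·S⁻¹ = [-30/127; -64/127]
x' − x̄ = [-360/127, -768/127] = K·y
y = (KᵀK)⁻¹·Kᵀ·(x' − x̄) = [12]
z = y + H·x̄ = [12] + [-10] = [2]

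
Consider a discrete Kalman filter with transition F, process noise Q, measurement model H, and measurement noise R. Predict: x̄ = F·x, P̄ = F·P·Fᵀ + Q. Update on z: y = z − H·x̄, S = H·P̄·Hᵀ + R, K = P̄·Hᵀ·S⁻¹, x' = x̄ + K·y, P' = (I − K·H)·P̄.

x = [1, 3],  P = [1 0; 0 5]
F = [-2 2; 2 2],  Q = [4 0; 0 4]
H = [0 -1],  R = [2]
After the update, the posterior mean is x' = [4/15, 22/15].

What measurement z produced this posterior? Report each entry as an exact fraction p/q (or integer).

x̄ = F·x = [4, 8]
P̄ = F·P·Fᵀ + Q = [28 16; 16 28]
S = H·P̄·Hᵀ + R = [30]
K = P̄·Hᵀ·S⁻¹ = [-8/15; -14/15]
x' − x̄ = [-56/15, -98/15] = K·y
y = (KᵀK)⁻¹·Kᵀ·(x' − x̄) = [7]
z = y + H·x̄ = [7] + [-8] = [-1]

z = [-1]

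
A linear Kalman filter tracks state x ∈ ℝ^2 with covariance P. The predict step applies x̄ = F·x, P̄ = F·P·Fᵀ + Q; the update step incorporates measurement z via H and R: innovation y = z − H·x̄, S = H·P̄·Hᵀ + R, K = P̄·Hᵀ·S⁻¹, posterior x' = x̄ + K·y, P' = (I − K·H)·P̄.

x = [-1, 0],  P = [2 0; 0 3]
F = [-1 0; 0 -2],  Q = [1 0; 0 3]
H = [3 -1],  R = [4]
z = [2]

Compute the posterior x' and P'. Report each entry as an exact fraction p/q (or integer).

x' = [37/46, 15/46]
P' = [57/46 135/46; 135/46 465/46]

x̄ = F·x = [1, 0]
P̄ = F·P·Fᵀ + Q = [3 0; 0 15]
y = z − H·x̄ = [-1]
S = H·P̄·Hᵀ + R = [46]
K = P̄·Hᵀ·S⁻¹ = [9/46; -15/46]
x' = x̄ + K·y = [37/46, 15/46]
P' = (I − K·H)·P̄ = [57/46 135/46; 135/46 465/46]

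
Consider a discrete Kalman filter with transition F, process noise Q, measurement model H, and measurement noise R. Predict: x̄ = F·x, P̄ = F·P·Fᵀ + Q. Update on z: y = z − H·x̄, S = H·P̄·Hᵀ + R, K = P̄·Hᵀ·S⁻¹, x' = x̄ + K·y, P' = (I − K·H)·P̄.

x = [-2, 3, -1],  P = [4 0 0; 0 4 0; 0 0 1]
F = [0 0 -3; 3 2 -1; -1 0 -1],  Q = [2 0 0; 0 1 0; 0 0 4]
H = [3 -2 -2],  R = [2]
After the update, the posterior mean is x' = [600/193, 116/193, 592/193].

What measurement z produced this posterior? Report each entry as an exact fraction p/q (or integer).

x̄ = F·x = [3, 1, 3]
P̄ = F·P·Fᵀ + Q = [11 3 3; 3 54 -11; 3 -11 9]
S = H·P̄·Hᵀ + R = [193]
K = P̄·Hᵀ·S⁻¹ = [21/193; -77/193; 13/193]
x' − x̄ = [21/193, -77/193, 13/193] = K·y
y = (KᵀK)⁻¹·Kᵀ·(x' − x̄) = [1]
z = y + H·x̄ = [1] + [1] = [2]

z = [2]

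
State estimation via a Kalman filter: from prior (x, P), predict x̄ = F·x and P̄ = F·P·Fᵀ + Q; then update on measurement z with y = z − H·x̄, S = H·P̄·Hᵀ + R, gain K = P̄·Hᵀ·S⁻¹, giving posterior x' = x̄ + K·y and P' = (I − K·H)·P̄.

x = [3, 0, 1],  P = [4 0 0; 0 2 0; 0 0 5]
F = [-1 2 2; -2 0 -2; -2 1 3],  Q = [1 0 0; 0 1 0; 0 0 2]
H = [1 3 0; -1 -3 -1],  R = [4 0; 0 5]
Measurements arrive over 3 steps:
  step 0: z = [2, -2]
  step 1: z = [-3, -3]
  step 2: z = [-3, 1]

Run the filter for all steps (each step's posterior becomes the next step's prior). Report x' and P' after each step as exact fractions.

step 0: x̄ = F·x = [-1, -8, -3]
step 0: P̄ = F·P·Fᵀ + Q = [33 -12 42; -12 37 -14; 42 -14 65]
step 0: y = z − H·x̄ = [27, -30]
step 0: S = H·P̄·Hᵀ + R = [298 -294; -294 364]
step 0: K = P̄·Hᵀ·S⁻¹ = [-897/1574 -3126/5509; 789/1574 944/5509; -1365/1574 -9685/11018]
step 0: x' = x̄ + K·y = [7009/11018, 4337/11018, -489/11018]
step 0: P' = (I − K·H)·P̄ = [100929/11018 -42015/11018 28188/5509; -42015/11018 21369/11018 -15766/5509; 28188/5509 -15766/5509 86645/11018]
step 1: x̄ = F·x = [687/11018, -6520/5509, -5574/5509]
step 1: P̄ = F·P·Fᵀ + Q = [234303/11018 18357/5509 327653/11018; 18357/5509 606161/5509 -40906/5509; 327653/11018 -40906/5509 264641/5509]
step 1: y = z − H·x̄ = [5379/11018, -15/2]
step 1: S = H·P̄·Hᵀ + R = [11409557/11018 -1039; -1039 2199/2]
step 1: K = P̄·Hᵀ·S⁻¹ = [-639185089/1301291087 -676209244/1301291087; 614520616/1301291087 194875876/1301291087; -1089899739/1301291087 -1095613901/1301291087]
step 1: x' = x̄ + K·y = [4840657221/1301291087, -2701660682/1301291087, 6368369121/1301291087]
step 1: P' = (I − K·H)·P̄ = [6406029503/1301291087 -2987589953/1301291087 5937786576/1301291087; -2987589953/1301291087 1815224139/1301291087 -3432461844/1301291087; 5937786576/1301291087 -3432461844/1301291087 9837668461/1301291087]
step 2: x̄ = F·x = [2492759657/1301291087, -22418052684/1301291087, 6722132239/1301291087]
step 2: P̄ = F·P·Fᵀ + Q = [15058409746/1301291087 -12733980802/1301291087 21382267031/1301291087; -12733980802/1301291087 113778375551/1301291087 -32437362312/1301291087; 21382267031/1301291087 -32437362312/1301291087 38683090310/1301291087]
step 2: y = z − H·x̄ = [60857525134/1301291087, -56737975069/1301291087]
step 2: S = H·P̄·Hᵀ + R = [967865069241/1301291087 -886730084988/1301291087; -886730084988/1301291087 855989810828/1301291087]
step 2: K = P̄·Hᵀ·S⁻¹ = [-3505914453911/8105871608073 -209573348497/469905600468; 3585265417052/8105871608073 52722901963/469905600468; -6141469191010/8105871608073 -348365807915/469905600468]
step 2: x' = x̄ + K·y = [36764874160595/32423486432292, -46504479147077/32423486432292, 66672912686089/32423486432292]
step 2: P' = (I − K·H)·P̄ = [145361827541047/32423486432292 -67152152934541/32423486432292 128397436494041/32423486432292; -67152152934541/32423486432292 41505466535791/32423486432292 -75553647850067/32423486432292; 128397436494041/32423486432292 -75553647850067/32423486432292 218449710786835/32423486432292]

step 0: x' = [7009/11018, 4337/11018, -489/11018], P' = [100929/11018 -42015/11018 28188/5509; -42015/11018 21369/11018 -15766/5509; 28188/5509 -15766/5509 86645/11018]
step 1: x' = [4840657221/1301291087, -2701660682/1301291087, 6368369121/1301291087], P' = [6406029503/1301291087 -2987589953/1301291087 5937786576/1301291087; -2987589953/1301291087 1815224139/1301291087 -3432461844/1301291087; 5937786576/1301291087 -3432461844/1301291087 9837668461/1301291087]
step 2: x' = [36764874160595/32423486432292, -46504479147077/32423486432292, 66672912686089/32423486432292], P' = [145361827541047/32423486432292 -67152152934541/32423486432292 128397436494041/32423486432292; -67152152934541/32423486432292 41505466535791/32423486432292 -75553647850067/32423486432292; 128397436494041/32423486432292 -75553647850067/32423486432292 218449710786835/32423486432292]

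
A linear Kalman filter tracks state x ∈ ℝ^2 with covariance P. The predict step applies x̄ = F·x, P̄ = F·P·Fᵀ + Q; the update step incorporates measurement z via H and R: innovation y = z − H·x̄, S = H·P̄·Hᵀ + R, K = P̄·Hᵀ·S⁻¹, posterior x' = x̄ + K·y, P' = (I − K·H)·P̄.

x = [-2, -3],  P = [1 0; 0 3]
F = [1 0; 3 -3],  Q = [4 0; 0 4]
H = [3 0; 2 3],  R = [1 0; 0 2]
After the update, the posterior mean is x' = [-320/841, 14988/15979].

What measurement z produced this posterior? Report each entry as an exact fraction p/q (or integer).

x̄ = F·x = [-2, 3]
P̄ = F·P·Fᵀ + Q = [5 3; 3 40]
S = H·P̄·Hᵀ + R = [46 57; 57 418]
K = P̄·Hᵀ·S⁻¹ = [273/841 1/841; -180/841 5283/15979]
x' − x̄ = [1362/841, -32949/15979] = K·y
y = (KᵀK)⁻¹·Kᵀ·(x' − x̄) = [5, -3]
z = y + H·x̄ = [5, -3] + [-6, 5] = [-1, 2]

z = [-1, 2]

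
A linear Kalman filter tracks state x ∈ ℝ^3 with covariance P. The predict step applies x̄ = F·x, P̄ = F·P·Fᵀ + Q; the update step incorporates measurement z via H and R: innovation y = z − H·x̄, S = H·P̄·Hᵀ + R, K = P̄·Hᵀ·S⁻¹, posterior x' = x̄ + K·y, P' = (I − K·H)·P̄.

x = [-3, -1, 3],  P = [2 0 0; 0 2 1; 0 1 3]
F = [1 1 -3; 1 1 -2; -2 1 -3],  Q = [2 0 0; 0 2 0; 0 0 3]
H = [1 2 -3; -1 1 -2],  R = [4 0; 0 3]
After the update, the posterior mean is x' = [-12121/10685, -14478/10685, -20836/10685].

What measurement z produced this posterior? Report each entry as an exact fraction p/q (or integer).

z = [3, 3]

x̄ = F·x = [-13, -10, -4]
P̄ = F·P·Fᵀ + Q = [27 17 19; 17 14 11; 19 11 34]
S = H·P̄·Hᵀ + R = [215 130; 130 178]
K = P̄·Hᵀ·S⁻¹ = [3476/10685 -1084/2137; 2693/10685 -1387/4274; -489/10685 -841/2137]
x' − x̄ = [126784/10685, 92372/10685, 21904/10685] = K·y
y = (KᵀK)⁻¹·Kᵀ·(x' − x̄) = [24, -8]
z = y + H·x̄ = [24, -8] + [-21, 11] = [3, 3]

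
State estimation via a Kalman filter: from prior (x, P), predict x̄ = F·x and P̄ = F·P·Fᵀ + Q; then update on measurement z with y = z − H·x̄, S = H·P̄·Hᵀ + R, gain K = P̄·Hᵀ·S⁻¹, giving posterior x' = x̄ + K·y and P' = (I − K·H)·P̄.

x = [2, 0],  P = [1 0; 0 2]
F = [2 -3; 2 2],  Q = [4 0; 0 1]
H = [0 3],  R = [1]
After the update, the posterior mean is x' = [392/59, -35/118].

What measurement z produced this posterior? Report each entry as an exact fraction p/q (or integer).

x̄ = F·x = [4, 4]
P̄ = F·P·Fᵀ + Q = [26 -8; -8 13]
S = H·P̄·Hᵀ + R = [118]
K = P̄·Hᵀ·S⁻¹ = [-12/59; 39/118]
x' − x̄ = [156/59, -507/118] = K·y
y = (KᵀK)⁻¹·Kᵀ·(x' − x̄) = [-13]
z = y + H·x̄ = [-13] + [12] = [-1]

z = [-1]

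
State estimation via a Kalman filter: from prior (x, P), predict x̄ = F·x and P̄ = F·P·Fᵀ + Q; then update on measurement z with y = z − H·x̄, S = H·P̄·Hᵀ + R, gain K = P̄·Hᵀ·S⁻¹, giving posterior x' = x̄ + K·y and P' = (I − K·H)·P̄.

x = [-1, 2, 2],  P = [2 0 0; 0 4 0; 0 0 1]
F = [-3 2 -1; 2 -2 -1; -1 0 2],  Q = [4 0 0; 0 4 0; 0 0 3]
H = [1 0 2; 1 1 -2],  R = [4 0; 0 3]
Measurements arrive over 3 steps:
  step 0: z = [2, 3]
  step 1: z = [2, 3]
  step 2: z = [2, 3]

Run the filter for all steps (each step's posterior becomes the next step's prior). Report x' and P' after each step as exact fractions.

step 0: x' = [16504/4499, -12801/4499, -3319/4499], P' = [25656/4499 -33052/4499 -6806/4499; -33052/4499 58382/4499 12776/4499; -6806/4499 12776/4499 4647/4499]
step 1: x' = [186430858/63786613, -110224140/63786613, -43737622/63786613], P' = [351103664/63786613 -441393064/63786613 -81526222/63786613; -441393064/63786613 766780604/63786613 153042170/63786613; -81526222/63786613 153042170/63786613 56024531/63786613]
step 2: x' = [2726416744890/835205300233, -1815269352372/835205300233, -670901093472/835205300233], P' = [4611720424304/835205300233 -5789933782536/835205300233 -1071099371942/835205300233; -5789933782536/835205300233 10033249001932/835205300233 2005245201314/835205300233; -1071099371942/835205300233 2005245201314/835205300233 734120991927/835205300233]

step 0: x̄ = F·x = [5, -8, 5]
step 0: P̄ = F·P·Fᵀ + Q = [39 -27 4; -27 29 -6; 4 -6 9]
step 0: y = z − H·x̄ = [-13, 16]
step 0: S = H·P̄·Hᵀ + R = [95 -36; -36 61]
step 0: K = P̄·Hᵀ·S⁻¹ = [3011/4499 2072/4499; -1875/4499 -74/4499; 622/4499 -1108/4499]
step 0: x' = x̄ + K·y = [16504/4499, -12801/4499, -3319/4499]
step 0: P' = (I − K·H)·P̄ = [25656/4499 -33052/4499 -6806/4499; -33052/4499 58382/4499 12776/4499; -6806/4499 12776/4499 4647/4499]
step 1: x̄ = F·x = [-71795/4499, 61929/4499, -23142/4499]
step 1: P̄ = F·P·Fᵀ + Q = [791759/4499 -720143/4499 218912/4499; -720143/4499 701539/4499 -211844/4499; 218912/4499 -211844/4499 84965/4499]
step 1: y = z − H·x̄ = [127077/4499, -22921/4499]
step 1: S = H·P̄·Hᵀ + R = [2025263/4499 -691932/4499; -691932/4499 378097/4499]
step 1: K = P̄·Hᵀ·S⁻¹ = [2044035/2773331 24254348/63786613; -1470747/2773331 6434400/63786613; 331770/2773331 -13511038/63786613]
step 1: x' = x̄ + K·y = [186430858/63786613, -110224140/63786613, -43737622/63786613]
step 1: P' = (I − K·H)·P̄ = [351103664/63786613 -441393064/63786613 -81526222/63786613; -441393064/63786613 766780604/63786613 153042170/63786613; -81526222/63786613 153042170/63786613 56024531/63786613]
step 2: x̄ = F·x = [-736003232/63786613, 637047618/63786613, -273906102/63786613]
step 2: P̄ = F·P·Fᵀ + Q = [10733617131/63786613 -9613176731/63786613 2843847848/63786613; -9613176731/63786613 9252126135/63786613 -2716842308/63786613; 2843847848/63786613 -2716842308/63786613 1092666515/63786613]
step 2: y = z − H·x̄ = [1411388662/63786613, -257496751/63786613]
step 2: S = H·P̄·Hᵀ + R = [26734821035/63786613 -8683910276/63786613; -8683910276/63786613 4813393543/63786613]
step 2: K = P̄·Hᵀ·S⁻¹ = [617380420105/835205300233 321328461884/835205300233; -444860844977/835205300233 77608272256/835205300233; 99285652978/835205300233 -178032051494/835205300233]
step 2: x' = x̄ + K·y = [2726416744890/835205300233, -1815269352372/835205300233, -670901093472/835205300233]
step 2: P' = (I − K·H)·P̄ = [4611720424304/835205300233 -5789933782536/835205300233 -1071099371942/835205300233; -5789933782536/835205300233 10033249001932/835205300233 2005245201314/835205300233; -1071099371942/835205300233 2005245201314/835205300233 734120991927/835205300233]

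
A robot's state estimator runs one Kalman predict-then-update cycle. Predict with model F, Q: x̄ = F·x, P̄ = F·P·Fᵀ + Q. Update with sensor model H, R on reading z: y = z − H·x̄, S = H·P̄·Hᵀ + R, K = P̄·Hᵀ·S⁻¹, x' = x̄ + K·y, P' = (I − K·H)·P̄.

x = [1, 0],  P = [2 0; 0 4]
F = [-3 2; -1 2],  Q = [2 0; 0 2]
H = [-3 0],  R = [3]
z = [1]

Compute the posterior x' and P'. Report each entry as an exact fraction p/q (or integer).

x' = [-39/109, 67/109]
P' = [36/109 22/109; 22/109 728/109]

x̄ = F·x = [-3, -1]
P̄ = F·P·Fᵀ + Q = [36 22; 22 20]
y = z − H·x̄ = [-8]
S = H·P̄·Hᵀ + R = [327]
K = P̄·Hᵀ·S⁻¹ = [-36/109; -22/109]
x' = x̄ + K·y = [-39/109, 67/109]
P' = (I − K·H)·P̄ = [36/109 22/109; 22/109 728/109]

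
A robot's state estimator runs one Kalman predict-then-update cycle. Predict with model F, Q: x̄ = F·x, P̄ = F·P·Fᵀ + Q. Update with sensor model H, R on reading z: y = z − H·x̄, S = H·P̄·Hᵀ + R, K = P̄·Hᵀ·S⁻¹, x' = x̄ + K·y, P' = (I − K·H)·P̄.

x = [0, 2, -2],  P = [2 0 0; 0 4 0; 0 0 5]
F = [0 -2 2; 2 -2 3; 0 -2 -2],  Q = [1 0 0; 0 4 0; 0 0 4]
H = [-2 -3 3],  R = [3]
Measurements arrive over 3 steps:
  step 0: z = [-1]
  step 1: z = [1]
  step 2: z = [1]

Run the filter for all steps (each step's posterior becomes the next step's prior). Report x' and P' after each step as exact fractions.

step 0: x̄ = F·x = [-8, -10, 0]
step 0: P̄ = F·P·Fᵀ + Q = [37 46 -4; 46 73 -14; -4 -14 40]
step 0: y = z − H·x̄ = [-47]
step 0: S = H·P̄·Hᵀ + R = [2020]
step 0: K = P̄·Hᵀ·S⁻¹ = [-56/505; -353/2020; 17/202]
step 0: x' = x̄ + K·y = [-1408/505, -3609/2020, -799/202]
step 0: P' = (I − K·H)·P̄ = [6141/505 3462/505 1500/101; 3462/505 22851/2020 3173/202; 1500/101 3173/202 2595/101]
step 1: x̄ = F·x = [-4381/1010, -7004/505, 11599/1010]
step 1: P̄ = F·P·Fᵀ + Q = [11796/505 37528/505 -29049/505; 37528/505 133324/505 -114712/505; -29049/505 -114712/505 140231/505]
step 1: y = z − H·x̄ = [-84573/1010]
step 1: S = H·P̄·Hᵀ + R = [5374434/505]
step 1: K = P̄·Hᵀ·S⁻¹ = [-74441/1791478; -409582/2687217; 274309/1791478]
step 1: x' = x̄ + K·y = [-3074785/3582956, -991075/895739, -4791647/3582956]
step 1: P' = (I − K·H)·P̄ = [8926509/1791478 6189306/895739 18255177/1791478; 6189306/895739 45060772/2687217 19009934/895739; 18255177/1791478 19009934/895739 50464295/1791478]
step 2: x̄ = F·x = [-827347/1791478, -12595911/3582956, 8755947/1791478]
step 2: P̄ = F·P·Fᵀ + Q = [29477659/2687217 99383113/2687217 -122542682/2687217; 99383113/2687217 843022421/5374434 -571797905/2687217; -122542682/2687217 -571797905/2687217 950016142/2687217]
step 2: y = z − H·x̄ = [-90049847/3582956]
step 2: S = H·P̄·Hᵀ + R = [50850380579/5374434]
step 2: K = P̄·Hᵀ·S⁻¹ = [-1449465406/50850380579; -6357387145/50850380579; 9621055010/50850380579]
step 2: x' = x̄ + K·y = [12945265976/50850380579, -37971511993/101700761158, 6729622951/50850380579]
step 2: P' = (I − K·H)·P̄ = [166892066079/50850380579 166068743076/50850380579 275880655056/50850380579; 166068743076/50850380579 456167036951/50850380579 560522145190/50850380579; 275880655056/50850380579 560522145190/50850380579 754063636904/50850380579]

step 0: x' = [-1408/505, -3609/2020, -799/202], P' = [6141/505 3462/505 1500/101; 3462/505 22851/2020 3173/202; 1500/101 3173/202 2595/101]
step 1: x' = [-3074785/3582956, -991075/895739, -4791647/3582956], P' = [8926509/1791478 6189306/895739 18255177/1791478; 6189306/895739 45060772/2687217 19009934/895739; 18255177/1791478 19009934/895739 50464295/1791478]
step 2: x' = [12945265976/50850380579, -37971511993/101700761158, 6729622951/50850380579], P' = [166892066079/50850380579 166068743076/50850380579 275880655056/50850380579; 166068743076/50850380579 456167036951/50850380579 560522145190/50850380579; 275880655056/50850380579 560522145190/50850380579 754063636904/50850380579]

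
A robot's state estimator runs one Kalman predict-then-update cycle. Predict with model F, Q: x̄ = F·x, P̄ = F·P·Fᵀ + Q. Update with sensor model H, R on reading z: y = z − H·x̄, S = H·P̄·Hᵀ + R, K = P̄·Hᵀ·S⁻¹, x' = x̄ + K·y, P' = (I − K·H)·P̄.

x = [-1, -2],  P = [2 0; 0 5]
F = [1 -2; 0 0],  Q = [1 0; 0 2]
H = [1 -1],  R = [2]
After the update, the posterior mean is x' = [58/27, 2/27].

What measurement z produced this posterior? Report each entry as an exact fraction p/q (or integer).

x̄ = F·x = [3, 0]
P̄ = F·P·Fᵀ + Q = [23 0; 0 2]
S = H·P̄·Hᵀ + R = [27]
K = P̄·Hᵀ·S⁻¹ = [23/27; -2/27]
x' − x̄ = [-23/27, 2/27] = K·y
y = (KᵀK)⁻¹·Kᵀ·(x' − x̄) = [-1]
z = y + H·x̄ = [-1] + [3] = [2]

z = [2]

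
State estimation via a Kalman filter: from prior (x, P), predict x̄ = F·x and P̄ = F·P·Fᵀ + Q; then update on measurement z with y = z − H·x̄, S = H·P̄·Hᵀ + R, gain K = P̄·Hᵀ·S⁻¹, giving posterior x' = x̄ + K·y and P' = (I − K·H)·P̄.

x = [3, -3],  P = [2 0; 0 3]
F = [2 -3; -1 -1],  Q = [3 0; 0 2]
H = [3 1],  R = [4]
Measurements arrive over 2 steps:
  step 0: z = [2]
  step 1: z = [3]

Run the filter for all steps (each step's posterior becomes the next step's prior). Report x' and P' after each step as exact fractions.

step 0: x' = [628/383, -946/383], P' = [393/383 -703/383; -703/383 2197/383]
step 1: x' = [103307/78116, -32061/39058], P' = [13327/19529 -15508/19529; -15508/19529 50838/19529]

step 0: x̄ = F·x = [15, 0]
step 0: P̄ = F·P·Fᵀ + Q = [38 5; 5 7]
step 0: y = z − H·x̄ = [-43]
step 0: S = H·P̄·Hᵀ + R = [383]
step 0: K = P̄·Hᵀ·S⁻¹ = [119/383; 22/383]
step 0: x' = x̄ + K·y = [628/383, -946/383]
step 0: P' = (I − K·H)·P̄ = [393/383 -703/383; -703/383 2197/383]
step 1: x̄ = F·x = [4094/383, 318/383]
step 1: P̄ = F·P·Fᵀ + Q = [30930/383 5102/383; 5102/383 1950/383]
step 1: y = z − H·x̄ = [-11451/383]
step 1: S = H·P̄·Hᵀ + R = [312464/383]
step 1: K = P̄·Hᵀ·S⁻¹ = [24473/78116; 2157/39058]
step 1: x' = x̄ + K·y = [103307/78116, -32061/39058]
step 1: P' = (I − K·H)·P̄ = [13327/19529 -15508/19529; -15508/19529 50838/19529]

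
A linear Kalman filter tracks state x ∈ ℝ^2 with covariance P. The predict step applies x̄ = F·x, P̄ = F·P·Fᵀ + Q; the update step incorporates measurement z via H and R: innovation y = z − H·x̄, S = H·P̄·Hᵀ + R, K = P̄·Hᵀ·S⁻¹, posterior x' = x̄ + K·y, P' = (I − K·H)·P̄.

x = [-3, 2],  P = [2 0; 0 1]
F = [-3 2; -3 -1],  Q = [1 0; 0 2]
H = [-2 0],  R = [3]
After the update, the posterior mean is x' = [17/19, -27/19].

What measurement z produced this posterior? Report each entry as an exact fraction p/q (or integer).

z = [-1]

x̄ = F·x = [13, 7]
P̄ = F·P·Fᵀ + Q = [23 16; 16 21]
S = H·P̄·Hᵀ + R = [95]
K = P̄·Hᵀ·S⁻¹ = [-46/95; -32/95]
x' − x̄ = [-230/19, -160/19] = K·y
y = (KᵀK)⁻¹·Kᵀ·(x' − x̄) = [25]
z = y + H·x̄ = [25] + [-26] = [-1]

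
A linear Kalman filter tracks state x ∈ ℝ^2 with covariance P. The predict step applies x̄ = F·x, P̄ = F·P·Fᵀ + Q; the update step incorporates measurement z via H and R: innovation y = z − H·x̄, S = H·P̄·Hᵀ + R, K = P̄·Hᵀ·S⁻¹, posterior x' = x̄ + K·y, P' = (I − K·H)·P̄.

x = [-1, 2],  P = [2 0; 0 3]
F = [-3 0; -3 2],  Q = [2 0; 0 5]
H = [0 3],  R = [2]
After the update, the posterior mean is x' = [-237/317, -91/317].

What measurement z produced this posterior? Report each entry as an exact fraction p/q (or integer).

x̄ = F·x = [3, 7]
P̄ = F·P·Fᵀ + Q = [20 18; 18 35]
S = H·P̄·Hᵀ + R = [317]
K = P̄·Hᵀ·S⁻¹ = [54/317; 105/317]
x' − x̄ = [-1188/317, -2310/317] = K·y
y = (KᵀK)⁻¹·Kᵀ·(x' − x̄) = [-22]
z = y + H·x̄ = [-22] + [21] = [-1]

z = [-1]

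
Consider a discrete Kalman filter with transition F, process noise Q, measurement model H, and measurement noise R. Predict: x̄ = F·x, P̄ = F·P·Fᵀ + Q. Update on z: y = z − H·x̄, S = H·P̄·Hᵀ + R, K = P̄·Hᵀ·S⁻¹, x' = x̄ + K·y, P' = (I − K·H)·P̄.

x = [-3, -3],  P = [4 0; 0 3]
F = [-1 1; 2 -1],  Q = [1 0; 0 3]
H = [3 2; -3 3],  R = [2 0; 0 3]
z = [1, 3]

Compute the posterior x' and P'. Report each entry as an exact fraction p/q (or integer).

x̄ = F·x = [0, -3]
P̄ = F·P·Fᵀ + Q = [8 -11; -11 22]
y = z − H·x̄ = [7, 12]
S = H·P̄·Hᵀ + R = [30 27; 27 471]
K = P̄·Hᵀ·S⁻¹ = [827/4467 -196/1489; 836/4467 297/1489]
x' = x̄ + K·y = [-1267/4467, 3143/4467]
P' = (I − K·H)·P̄ = [566/4467 -22/4467; -22/4467 869/4467]

x' = [-1267/4467, 3143/4467]
P' = [566/4467 -22/4467; -22/4467 869/4467]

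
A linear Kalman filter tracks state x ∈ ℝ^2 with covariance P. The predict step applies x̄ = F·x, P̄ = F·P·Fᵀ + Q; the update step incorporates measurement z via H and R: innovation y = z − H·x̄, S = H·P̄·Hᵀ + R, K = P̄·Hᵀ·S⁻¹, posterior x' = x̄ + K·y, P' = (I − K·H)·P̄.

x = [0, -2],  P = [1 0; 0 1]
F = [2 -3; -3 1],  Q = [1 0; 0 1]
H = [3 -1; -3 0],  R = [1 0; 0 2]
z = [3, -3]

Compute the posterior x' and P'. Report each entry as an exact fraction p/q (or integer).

x̄ = F·x = [6, -2]
P̄ = F·P·Fᵀ + Q = [14 -9; -9 11]
y = z − H·x̄ = [-17, 15]
S = H·P̄·Hᵀ + R = [192 -153; -153 128]
K = P̄·Hᵀ·S⁻¹ = [34/389 -87/389; -733/1167 -210/389]
x' = x̄ + K·y = [451/389, 677/1167]
P' = (I − K·H)·P̄ = [58/389 140/389; 140/389 1993/1167]

x' = [451/389, 677/1167]
P' = [58/389 140/389; 140/389 1993/1167]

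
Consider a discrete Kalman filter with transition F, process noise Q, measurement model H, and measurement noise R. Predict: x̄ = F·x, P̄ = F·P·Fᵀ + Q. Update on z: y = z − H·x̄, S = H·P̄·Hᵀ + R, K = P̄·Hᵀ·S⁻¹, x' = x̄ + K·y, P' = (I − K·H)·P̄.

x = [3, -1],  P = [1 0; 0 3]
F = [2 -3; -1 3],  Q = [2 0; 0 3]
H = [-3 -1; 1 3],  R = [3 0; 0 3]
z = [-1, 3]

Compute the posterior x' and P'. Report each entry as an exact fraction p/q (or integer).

x̄ = F·x = [9, -6]
P̄ = F·P·Fᵀ + Q = [33 -29; -29 31]
y = z − H·x̄ = [20, 12]
S = H·P̄·Hᵀ + R = [157 98; 98 141]
K = P̄·Hᵀ·S⁻¹ = [-4578/12533 -1618/12533; 1624/12533 4560/12533]
x' = x̄ + K·y = [1821/12533, 12002/12533]
P' = (I − K·H)·P̄ = [5757/12533 -3537/12533; -3537/12533 5739/12533]

x' = [1821/12533, 12002/12533]
P' = [5757/12533 -3537/12533; -3537/12533 5739/12533]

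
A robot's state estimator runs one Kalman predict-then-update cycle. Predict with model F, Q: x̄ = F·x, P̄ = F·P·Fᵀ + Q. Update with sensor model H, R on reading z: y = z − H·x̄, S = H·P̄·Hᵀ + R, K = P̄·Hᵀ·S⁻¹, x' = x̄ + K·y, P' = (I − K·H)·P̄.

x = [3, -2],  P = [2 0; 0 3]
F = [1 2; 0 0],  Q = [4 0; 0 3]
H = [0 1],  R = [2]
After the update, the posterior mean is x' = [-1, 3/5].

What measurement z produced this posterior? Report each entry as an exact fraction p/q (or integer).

z = [1]

x̄ = F·x = [-1, 0]
P̄ = F·P·Fᵀ + Q = [18 0; 0 3]
S = H·P̄·Hᵀ + R = [5]
K = P̄·Hᵀ·S⁻¹ = [0; 3/5]
x' − x̄ = [0, 3/5] = K·y
y = (KᵀK)⁻¹·Kᵀ·(x' − x̄) = [1]
z = y + H·x̄ = [1] + [0] = [1]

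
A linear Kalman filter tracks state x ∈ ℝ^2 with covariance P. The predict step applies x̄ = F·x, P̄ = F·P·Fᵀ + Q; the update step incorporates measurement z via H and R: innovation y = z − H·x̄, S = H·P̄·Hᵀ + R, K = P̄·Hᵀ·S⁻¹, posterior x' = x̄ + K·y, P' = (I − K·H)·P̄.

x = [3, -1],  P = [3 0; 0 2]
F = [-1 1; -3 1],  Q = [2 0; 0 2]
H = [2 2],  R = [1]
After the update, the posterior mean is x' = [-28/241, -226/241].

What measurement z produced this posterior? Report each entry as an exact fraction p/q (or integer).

z = [-2]

x̄ = F·x = [-4, -10]
P̄ = F·P·Fᵀ + Q = [7 11; 11 31]
S = H·P̄·Hᵀ + R = [241]
K = P̄·Hᵀ·S⁻¹ = [36/241; 84/241]
x' − x̄ = [936/241, 2184/241] = K·y
y = (KᵀK)⁻¹·Kᵀ·(x' − x̄) = [26]
z = y + H·x̄ = [26] + [-28] = [-2]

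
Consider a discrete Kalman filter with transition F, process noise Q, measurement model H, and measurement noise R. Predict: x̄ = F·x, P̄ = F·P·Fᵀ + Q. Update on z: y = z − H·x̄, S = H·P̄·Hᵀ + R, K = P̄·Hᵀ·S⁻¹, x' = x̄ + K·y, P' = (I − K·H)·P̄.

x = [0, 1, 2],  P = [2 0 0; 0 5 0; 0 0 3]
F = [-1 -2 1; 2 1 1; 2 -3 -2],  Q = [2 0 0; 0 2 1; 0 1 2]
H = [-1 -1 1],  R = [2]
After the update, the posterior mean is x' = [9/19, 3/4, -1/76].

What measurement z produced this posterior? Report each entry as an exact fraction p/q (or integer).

x̄ = F·x = [0, 3, -7]
P̄ = F·P·Fᵀ + Q = [27 -11 20; -11 18 -12; 20 -12 67]
S = H·P̄·Hᵀ + R = [76]
K = P̄·Hᵀ·S⁻¹ = [1/19; -1/4; 59/76]
x' − x̄ = [9/19, -9/4, 531/76] = K·y
y = (KᵀK)⁻¹·Kᵀ·(x' − x̄) = [9]
z = y + H·x̄ = [9] + [-10] = [-1]

z = [-1]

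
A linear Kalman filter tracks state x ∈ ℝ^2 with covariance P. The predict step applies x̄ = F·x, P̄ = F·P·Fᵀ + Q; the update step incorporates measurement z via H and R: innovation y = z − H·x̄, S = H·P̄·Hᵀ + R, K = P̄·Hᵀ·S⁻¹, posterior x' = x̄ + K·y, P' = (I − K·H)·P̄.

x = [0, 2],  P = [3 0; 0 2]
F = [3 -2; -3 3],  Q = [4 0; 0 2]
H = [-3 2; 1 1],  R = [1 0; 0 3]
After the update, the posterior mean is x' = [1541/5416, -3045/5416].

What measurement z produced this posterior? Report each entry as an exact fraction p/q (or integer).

x̄ = F·x = [-4, 6]
P̄ = F·P·Fᵀ + Q = [39 -39; -39 47]
S = H·P̄·Hᵀ + R = [1008 16; 16 11]
K = P̄·Hᵀ·S⁻¹ = [-2145/10832 195/677; 2193/10832 293/677]
x' − x̄ = [23205/5416, -35541/5416] = K·y
y = (KᵀK)⁻¹·Kᵀ·(x' − x̄) = [-26, -3]
z = y + H·x̄ = [-26, -3] + [24, 2] = [-2, -1]

z = [-2, -1]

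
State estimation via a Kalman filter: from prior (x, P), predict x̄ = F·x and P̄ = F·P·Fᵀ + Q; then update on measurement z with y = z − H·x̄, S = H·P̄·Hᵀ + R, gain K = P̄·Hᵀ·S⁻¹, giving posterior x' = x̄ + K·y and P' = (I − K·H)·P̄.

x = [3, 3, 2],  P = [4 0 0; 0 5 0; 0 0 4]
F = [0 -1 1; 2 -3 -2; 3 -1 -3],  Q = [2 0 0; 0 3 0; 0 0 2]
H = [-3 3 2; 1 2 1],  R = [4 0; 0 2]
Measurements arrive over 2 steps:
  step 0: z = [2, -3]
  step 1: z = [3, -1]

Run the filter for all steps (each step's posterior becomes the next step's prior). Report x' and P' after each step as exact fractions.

step 0: x' = [-4599/4555, -2697/911, 17828/4555], P' = [1899/4555 -63/911 1597/4555; -63/911 36055/19131 -18919/6377; 1597/4555 -18919/6377 173717/31885]
step 1: x' = [-1683318811/1772339243, 952652768/1772339243, -1636554706/1772339243], P' = [688104678/1772339243 57268266/1772339243 267863194/1772339243; 57268266/1772339243 2098127002/1772339243 -3091046542/1772339243; 267863194/1772339243 -3091046542/1772339243 5819133132/1772339243]

step 0: x̄ = F·x = [-1, -7, 0]
step 0: P̄ = F·P·Fᵀ + Q = [11 7 -7; 7 80 63; -7 63 79]
step 0: y = z − H·x̄ = [20, 12]
step 0: S = H·P̄·Hᵀ + R = [1853 1032; 1032 678]
step 0: K = P̄·Hᵀ·S⁻¹ = [-862/4555 1433/4555; -115/6377 7015/19131; 7528/31885 -2147/31885]
step 0: x' = x̄ + K·y = [-4599/4555, -2697/911, 17828/4555]
step 0: P' = (I − K·H)·P̄ = [1899/4555 -63/911 1597/4555; -63/911 36055/19131 -18919/6377; 1597/4555 -18919/6377 173717/31885]
step 1: x̄ = F·x = [31313/4555, -4399/4555, -53796/4555]
step 1: P̄ = F·P·Fᵀ + Q = [1460306/95655 -45796/31885 -1830292/95655; -45796/31885 186408/31885 151897/31885; -1830292/95655 151897/31885 3154169/95655]
step 1: y = z − H·x̄ = [228393/4555, 26726/4555]
step 1: S = H·P̄·Hᵀ + R = [61079846/95655 10715057/95655; 10715057/95655 4655309/95655]
step 1: K = P̄·Hᵀ·S⁻¹ = [-339195712/1772339243 535252202/1772339243; -14879219/1772339243 581237864/1772339243; 390384264/1772339243 -47548379/1772339243]
step 1: x' = x̄ + K·y = [-1683318811/1772339243, 952652768/1772339243, -1636554706/1772339243]
step 1: P' = (I − K·H)·P̄ = [688104678/1772339243 57268266/1772339243 267863194/1772339243; 57268266/1772339243 2098127002/1772339243 -3091046542/1772339243; 267863194/1772339243 -3091046542/1772339243 5819133132/1772339243]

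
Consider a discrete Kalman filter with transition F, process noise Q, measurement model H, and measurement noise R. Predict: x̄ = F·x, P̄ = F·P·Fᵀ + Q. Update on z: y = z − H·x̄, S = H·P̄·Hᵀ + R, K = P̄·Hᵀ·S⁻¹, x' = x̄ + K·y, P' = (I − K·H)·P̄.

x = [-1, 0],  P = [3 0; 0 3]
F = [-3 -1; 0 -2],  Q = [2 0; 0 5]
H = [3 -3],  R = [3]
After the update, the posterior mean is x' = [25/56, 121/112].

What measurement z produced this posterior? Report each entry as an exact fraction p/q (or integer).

x̄ = F·x = [3, 0]
P̄ = F·P·Fᵀ + Q = [32 6; 6 17]
S = H·P̄·Hᵀ + R = [336]
K = P̄·Hᵀ·S⁻¹ = [13/56; -11/112]
x' − x̄ = [-143/56, 121/112] = K·y
y = (KᵀK)⁻¹·Kᵀ·(x' − x̄) = [-11]
z = y + H·x̄ = [-11] + [9] = [-2]

z = [-2]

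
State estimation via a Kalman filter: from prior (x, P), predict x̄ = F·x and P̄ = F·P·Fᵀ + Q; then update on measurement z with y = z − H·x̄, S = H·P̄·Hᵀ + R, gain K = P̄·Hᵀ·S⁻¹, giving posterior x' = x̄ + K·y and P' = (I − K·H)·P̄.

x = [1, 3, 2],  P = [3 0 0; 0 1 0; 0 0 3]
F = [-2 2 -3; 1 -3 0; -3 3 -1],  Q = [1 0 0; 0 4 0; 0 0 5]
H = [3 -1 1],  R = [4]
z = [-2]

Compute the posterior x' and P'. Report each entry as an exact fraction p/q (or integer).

x' = [-1474/383, -2784/383, 888/383]
P' = [2375/766 1599/383 -3219/766; 1599/383 3678/383 -1259/383; -3219/766 -1259/383 7783/766]

x̄ = F·x = [-2, -8, 4]
P̄ = F·P·Fᵀ + Q = [44 -12 33; -12 16 -18; 33 -18 44]
y = z − H·x̄ = [-8]
S = H·P̄·Hᵀ + R = [766]
K = P̄·Hᵀ·S⁻¹ = [177/766; -35/383; 161/766]
x' = x̄ + K·y = [-1474/383, -2784/383, 888/383]
P' = (I − K·H)·P̄ = [2375/766 1599/383 -3219/766; 1599/383 3678/383 -1259/383; -3219/766 -1259/383 7783/766]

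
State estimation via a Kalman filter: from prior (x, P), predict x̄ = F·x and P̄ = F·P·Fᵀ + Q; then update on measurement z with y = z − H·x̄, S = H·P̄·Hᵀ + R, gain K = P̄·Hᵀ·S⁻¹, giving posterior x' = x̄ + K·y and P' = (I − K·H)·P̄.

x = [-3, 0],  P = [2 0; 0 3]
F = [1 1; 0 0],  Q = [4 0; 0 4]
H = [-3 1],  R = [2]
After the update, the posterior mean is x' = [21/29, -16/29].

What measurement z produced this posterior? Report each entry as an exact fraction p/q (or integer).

z = [-3]

x̄ = F·x = [-3, 0]
P̄ = F·P·Fᵀ + Q = [9 0; 0 4]
S = H·P̄·Hᵀ + R = [87]
K = P̄·Hᵀ·S⁻¹ = [-9/29; 4/87]
x' − x̄ = [108/29, -16/29] = K·y
y = (KᵀK)⁻¹·Kᵀ·(x' − x̄) = [-12]
z = y + H·x̄ = [-12] + [9] = [-3]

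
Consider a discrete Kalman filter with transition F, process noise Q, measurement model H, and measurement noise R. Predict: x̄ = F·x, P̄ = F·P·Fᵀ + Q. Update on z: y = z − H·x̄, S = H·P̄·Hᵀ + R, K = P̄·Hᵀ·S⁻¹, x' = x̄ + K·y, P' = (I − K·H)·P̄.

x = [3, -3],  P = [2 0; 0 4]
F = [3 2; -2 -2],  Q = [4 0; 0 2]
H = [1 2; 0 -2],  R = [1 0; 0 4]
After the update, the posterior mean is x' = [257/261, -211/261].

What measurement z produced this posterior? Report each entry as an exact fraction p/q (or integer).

x̄ = F·x = [3, 0]
P̄ = F·P·Fᵀ + Q = [38 -28; -28 26]
S = H·P̄·Hᵀ + R = [31 -48; -48 108]
K = P̄·Hᵀ·S⁻¹ = [62/87 218/261; 8/87 -115/261]
x' − x̄ = [-526/261, -211/261] = K·y
y = (KᵀK)⁻¹·Kᵀ·(x' − x̄) = [-4, 1]
z = y + H·x̄ = [-4, 1] + [3, 0] = [-1, 1]

z = [-1, 1]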